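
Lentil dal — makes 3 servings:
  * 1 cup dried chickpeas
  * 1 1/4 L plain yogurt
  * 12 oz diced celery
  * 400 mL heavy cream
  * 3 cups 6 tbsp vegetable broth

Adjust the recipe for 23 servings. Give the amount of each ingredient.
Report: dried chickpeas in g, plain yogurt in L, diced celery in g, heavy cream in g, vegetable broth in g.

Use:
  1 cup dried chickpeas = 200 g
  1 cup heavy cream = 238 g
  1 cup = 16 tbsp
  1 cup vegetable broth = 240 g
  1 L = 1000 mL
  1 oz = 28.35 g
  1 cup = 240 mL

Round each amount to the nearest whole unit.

dried chickpeas: 1533 g; plain yogurt: 10 L; diced celery: 2608 g; heavy cream: 3041 g; vegetable broth: 6210 g

Scaling factor: 23/3.
dried chickpeas: 1 cup × 23/3 × 200 g/cup ≈ 1533 g
plain yogurt: 1.25 L × 23/3 ≈ 10 L
diced celery: 12 oz × 23/3 × 28.35 g/oz ≈ 2608 g
heavy cream: 400 mL × 23/3 ÷ 240 mL/cup × 238 g/cup ≈ 3041 g
vegetable broth: (3 cup + 6 tbsp = 3.375 cup) × 23/3 × 240 g/cup = 6210 g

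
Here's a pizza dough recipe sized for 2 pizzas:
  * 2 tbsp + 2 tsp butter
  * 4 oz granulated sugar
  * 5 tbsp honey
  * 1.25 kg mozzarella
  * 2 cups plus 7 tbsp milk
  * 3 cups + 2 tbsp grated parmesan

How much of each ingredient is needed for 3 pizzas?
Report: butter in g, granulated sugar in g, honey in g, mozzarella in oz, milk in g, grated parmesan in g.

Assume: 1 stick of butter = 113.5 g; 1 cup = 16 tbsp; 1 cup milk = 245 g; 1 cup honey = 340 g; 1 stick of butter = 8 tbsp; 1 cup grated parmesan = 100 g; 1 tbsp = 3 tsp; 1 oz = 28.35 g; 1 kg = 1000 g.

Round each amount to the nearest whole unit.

Scaling factor: 3/2 = 1.5.
butter: (2 tbsp + 2 tsp = 8/3 tbsp) × 3/2 ÷ 8 tbsp/stick × 113.5 g/stick ≈ 57 g
granulated sugar: 4 oz × 3/2 × 28.35 g/oz ≈ 170 g
honey: 5 tbsp × 3/2 ÷ 16 tbsp/cup × 340 g/cup ≈ 159 g
mozzarella: 1.25 kg × 3/2 × 1000 g/kg ÷ 28.35 g/oz ≈ 66 oz
milk: (2 cup + 7 tbsp = 2.4375 cup) × 3/2 × 245 g/cup ≈ 896 g
grated parmesan: (3 cup + 2 tbsp = 3.125 cup) × 3/2 × 100 g/cup ≈ 469 g

butter: 57 g; granulated sugar: 170 g; honey: 159 g; mozzarella: 66 oz; milk: 896 g; grated parmesan: 469 g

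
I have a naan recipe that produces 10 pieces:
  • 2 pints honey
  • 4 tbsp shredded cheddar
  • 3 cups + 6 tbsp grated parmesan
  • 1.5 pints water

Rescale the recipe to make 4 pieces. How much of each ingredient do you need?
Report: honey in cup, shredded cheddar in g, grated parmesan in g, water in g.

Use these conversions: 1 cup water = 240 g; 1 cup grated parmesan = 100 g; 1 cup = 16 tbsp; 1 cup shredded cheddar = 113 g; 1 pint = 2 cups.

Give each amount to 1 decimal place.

honey: 1.6 cup; shredded cheddar: 11.3 g; grated parmesan: 135.0 g; water: 288.0 g

Scaling factor: 4/10 = 2/5 = 0.4.
honey: 2 pint × 2/5 × 2 cup/pint = 1.6 cup
shredded cheddar: 4 tbsp × 2/5 ÷ 16 tbsp/cup × 113 g/cup = 11.3 g
grated parmesan: (3 cup + 6 tbsp = 3.375 cup) × 2/5 × 100 g/cup = 135.0 g
water: 1.5 pint × 2/5 × 2 cup/pint × 240 g/cup = 288.0 g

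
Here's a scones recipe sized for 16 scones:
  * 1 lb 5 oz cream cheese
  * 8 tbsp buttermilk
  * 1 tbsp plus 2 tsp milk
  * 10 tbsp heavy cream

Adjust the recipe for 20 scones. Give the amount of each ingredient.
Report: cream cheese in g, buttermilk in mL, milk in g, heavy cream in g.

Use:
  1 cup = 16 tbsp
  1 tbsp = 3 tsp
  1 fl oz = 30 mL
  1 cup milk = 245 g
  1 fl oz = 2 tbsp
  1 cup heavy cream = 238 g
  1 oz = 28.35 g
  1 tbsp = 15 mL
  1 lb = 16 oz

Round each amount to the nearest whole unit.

cream cheese: 744 g; buttermilk: 150 mL; milk: 32 g; heavy cream: 186 g

Scaling factor: 20/16 = 5/4 = 1.25.
cream cheese: (1 lb + 5 oz = 1.3125 lb) × 5/4 × 16 oz/lb × 28.35 g/oz ≈ 744 g
buttermilk: 8 tbsp × 5/4 × 15 mL/tbsp = 150 mL
milk: (1 tbsp + 2 tsp = 5/3 tbsp) × 5/4 ÷ 16 tbsp/cup × 245 g/cup ≈ 32 g
heavy cream: 10 tbsp × 5/4 ÷ 16 tbsp/cup × 238 g/cup ≈ 186 g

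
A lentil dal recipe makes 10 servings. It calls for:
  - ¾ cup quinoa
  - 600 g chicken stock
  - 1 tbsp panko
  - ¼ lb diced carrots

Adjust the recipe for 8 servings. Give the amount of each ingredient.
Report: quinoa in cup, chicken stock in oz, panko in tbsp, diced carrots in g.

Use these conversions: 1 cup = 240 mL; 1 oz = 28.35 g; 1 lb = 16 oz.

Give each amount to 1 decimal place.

Scaling factor: 8/10 = 4/5 = 0.8.
quinoa: 0.75 cup × 4/5 = 0.6 cup
chicken stock: 600 g × 4/5 ÷ 28.35 g/oz ≈ 16.9 oz
panko: 1 tbsp × 4/5 = 0.8 tbsp
diced carrots: 0.25 lb × 4/5 × 16 oz/lb × 28.35 g/oz ≈ 90.7 g

quinoa: 0.6 cup; chicken stock: 16.9 oz; panko: 0.8 tbsp; diced carrots: 90.7 g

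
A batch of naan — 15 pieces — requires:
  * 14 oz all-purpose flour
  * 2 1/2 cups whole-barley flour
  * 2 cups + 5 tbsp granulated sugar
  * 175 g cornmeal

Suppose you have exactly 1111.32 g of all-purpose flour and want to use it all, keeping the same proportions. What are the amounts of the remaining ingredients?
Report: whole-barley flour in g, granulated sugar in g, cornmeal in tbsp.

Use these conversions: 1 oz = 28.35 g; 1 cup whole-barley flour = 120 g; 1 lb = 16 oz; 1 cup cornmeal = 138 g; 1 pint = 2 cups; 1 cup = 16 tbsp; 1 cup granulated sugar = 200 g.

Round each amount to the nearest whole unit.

whole-barley flour: 840 g; granulated sugar: 1295 g; cornmeal: 57 tbsp

The original recipe has 396.9 g of all-purpose flour, so the scaling factor is 1111.32 ÷ 396.9 = 14/5 = 2.8.
whole-barley flour: 2.5 cup × 14/5 × 120 g/cup = 840 g
granulated sugar: (2 cup + 5 tbsp = 2.3125 cup) × 14/5 × 200 g/cup = 1295 g
cornmeal: 175 g × 14/5 ÷ 138 g/cup × 16 tbsp/cup ≈ 57 tbsp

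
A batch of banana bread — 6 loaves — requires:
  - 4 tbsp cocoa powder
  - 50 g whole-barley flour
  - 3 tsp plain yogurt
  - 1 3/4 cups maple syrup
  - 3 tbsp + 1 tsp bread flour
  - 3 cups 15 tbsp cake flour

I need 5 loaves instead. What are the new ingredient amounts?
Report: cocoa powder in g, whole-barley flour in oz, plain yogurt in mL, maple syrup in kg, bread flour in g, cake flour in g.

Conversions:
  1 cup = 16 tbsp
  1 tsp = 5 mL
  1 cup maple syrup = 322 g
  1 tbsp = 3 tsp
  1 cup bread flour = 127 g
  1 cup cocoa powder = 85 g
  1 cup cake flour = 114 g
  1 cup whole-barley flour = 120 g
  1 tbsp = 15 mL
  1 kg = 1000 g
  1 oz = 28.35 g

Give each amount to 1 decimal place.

cocoa powder: 17.7 g; whole-barley flour: 1.5 oz; plain yogurt: 12.5 mL; maple syrup: 0.5 kg; bread flour: 22.0 g; cake flour: 374.1 g

Scaling factor: 5/6.
cocoa powder: 4 tbsp × 5/6 ÷ 16 tbsp/cup × 85 g/cup ≈ 17.7 g
whole-barley flour: 50 g × 5/6 ÷ 28.35 g/oz ≈ 1.5 oz
plain yogurt: 3 tsp × 5/6 × 5 mL/tsp = 12.5 mL
maple syrup: 1.75 cup × 5/6 × 322 g/cup ÷ 1000 g/kg ≈ 0.5 kg
bread flour: (3 tbsp + 1 tsp = 10/3 tbsp) × 5/6 ÷ 16 tbsp/cup × 127 g/cup ≈ 22.0 g
cake flour: (3 cup + 15 tbsp = 3.9375 cup) × 5/6 × 114 g/cup ≈ 374.1 g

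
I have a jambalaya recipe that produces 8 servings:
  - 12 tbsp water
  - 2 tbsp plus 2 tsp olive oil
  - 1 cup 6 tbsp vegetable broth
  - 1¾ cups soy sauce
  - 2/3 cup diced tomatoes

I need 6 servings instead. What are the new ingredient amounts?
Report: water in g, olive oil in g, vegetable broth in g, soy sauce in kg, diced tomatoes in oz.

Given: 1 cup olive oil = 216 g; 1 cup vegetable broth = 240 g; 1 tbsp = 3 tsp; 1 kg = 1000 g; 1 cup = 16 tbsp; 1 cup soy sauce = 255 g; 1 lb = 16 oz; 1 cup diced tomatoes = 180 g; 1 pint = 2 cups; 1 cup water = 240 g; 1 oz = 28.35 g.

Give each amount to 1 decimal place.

Scaling factor: 6/8 = 3/4 = 0.75.
water: 12 tbsp × 3/4 ÷ 16 tbsp/cup × 240 g/cup = 135.0 g
olive oil: (2 tbsp + 2 tsp = 8/3 tbsp) × 3/4 ÷ 16 tbsp/cup × 216 g/cup = 27.0 g
vegetable broth: (1 cup + 6 tbsp = 1.375 cup) × 3/4 × 240 g/cup = 247.5 g
soy sauce: 1.75 cup × 3/4 × 255 g/cup ÷ 1000 g/kg ≈ 0.3 kg
diced tomatoes: 2/3 cup × 3/4 × 180 g/cup ÷ 28.35 g/oz ≈ 3.2 oz

water: 135.0 g; olive oil: 27.0 g; vegetable broth: 247.5 g; soy sauce: 0.3 kg; diced tomatoes: 3.2 oz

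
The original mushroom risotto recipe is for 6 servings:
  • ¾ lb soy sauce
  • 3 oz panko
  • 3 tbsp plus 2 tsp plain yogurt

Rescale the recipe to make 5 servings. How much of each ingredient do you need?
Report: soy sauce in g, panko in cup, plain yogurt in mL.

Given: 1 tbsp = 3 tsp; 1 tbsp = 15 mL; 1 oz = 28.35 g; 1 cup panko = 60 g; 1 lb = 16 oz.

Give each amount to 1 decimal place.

Scaling factor: 5/6.
soy sauce: 0.75 lb × 5/6 × 16 oz/lb × 28.35 g/oz = 283.5 g
panko: 3 oz × 5/6 × 28.35 g/oz ÷ 60 g/cup ≈ 1.2 cup
plain yogurt: (3 tbsp + 2 tsp = 11/3 tbsp) × 5/6 × 15 mL/tbsp ≈ 45.8 mL

soy sauce: 283.5 g; panko: 1.2 cup; plain yogurt: 45.8 mL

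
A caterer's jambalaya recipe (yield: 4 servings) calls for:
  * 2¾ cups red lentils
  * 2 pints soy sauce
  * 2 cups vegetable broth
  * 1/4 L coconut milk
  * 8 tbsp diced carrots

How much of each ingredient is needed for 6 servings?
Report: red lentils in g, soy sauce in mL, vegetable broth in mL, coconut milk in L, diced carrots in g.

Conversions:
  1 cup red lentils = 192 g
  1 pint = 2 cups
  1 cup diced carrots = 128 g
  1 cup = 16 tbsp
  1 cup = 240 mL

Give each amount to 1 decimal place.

red lentils: 792.0 g; soy sauce: 1440.0 mL; vegetable broth: 720.0 mL; coconut milk: 0.4 L; diced carrots: 96.0 g

Scaling factor: 6/4 = 3/2 = 1.5.
red lentils: 2.75 cup × 3/2 × 192 g/cup = 792.0 g
soy sauce: 2 pint × 3/2 × 2 cup/pint × 240 mL/cup = 1440.0 mL
vegetable broth: 2 cup × 3/2 × 240 mL/cup = 720.0 mL
coconut milk: 0.25 L × 3/2 ≈ 0.4 L
diced carrots: 8 tbsp × 3/2 ÷ 16 tbsp/cup × 128 g/cup = 96.0 g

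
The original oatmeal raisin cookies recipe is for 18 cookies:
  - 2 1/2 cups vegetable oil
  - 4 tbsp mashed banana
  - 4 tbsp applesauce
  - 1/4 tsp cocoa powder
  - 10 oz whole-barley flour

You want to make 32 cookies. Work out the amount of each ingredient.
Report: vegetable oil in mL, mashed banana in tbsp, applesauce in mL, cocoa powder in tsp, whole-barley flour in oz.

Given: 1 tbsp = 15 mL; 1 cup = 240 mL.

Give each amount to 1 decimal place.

vegetable oil: 1066.7 mL; mashed banana: 7.1 tbsp; applesauce: 106.7 mL; cocoa powder: 0.4 tsp; whole-barley flour: 17.8 oz

Scaling factor: 32/18 = 16/9.
vegetable oil: 2.5 cup × 16/9 × 240 mL/cup ≈ 1066.7 mL
mashed banana: 4 tbsp × 16/9 ≈ 7.1 tbsp
applesauce: 4 tbsp × 16/9 × 15 mL/tbsp ≈ 106.7 mL
cocoa powder: 0.25 tsp × 16/9 ≈ 0.4 tsp
whole-barley flour: 10 oz × 16/9 ≈ 17.8 oz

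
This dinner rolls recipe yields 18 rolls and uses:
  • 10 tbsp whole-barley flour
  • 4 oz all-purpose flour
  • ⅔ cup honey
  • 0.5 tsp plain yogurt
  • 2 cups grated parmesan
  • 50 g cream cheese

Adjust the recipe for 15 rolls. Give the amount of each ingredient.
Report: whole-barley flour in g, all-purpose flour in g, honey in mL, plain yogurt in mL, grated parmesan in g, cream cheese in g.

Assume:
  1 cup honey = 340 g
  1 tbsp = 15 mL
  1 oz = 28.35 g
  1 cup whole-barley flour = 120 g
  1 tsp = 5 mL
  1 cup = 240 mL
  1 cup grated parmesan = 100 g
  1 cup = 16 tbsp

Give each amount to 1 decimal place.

whole-barley flour: 62.5 g; all-purpose flour: 94.5 g; honey: 133.3 mL; plain yogurt: 2.1 mL; grated parmesan: 166.7 g; cream cheese: 41.7 g

Scaling factor: 15/18 = 5/6.
whole-barley flour: 10 tbsp × 5/6 ÷ 16 tbsp/cup × 120 g/cup = 62.5 g
all-purpose flour: 4 oz × 5/6 × 28.35 g/oz = 94.5 g
honey: 2/3 cup × 5/6 × 240 mL/cup ≈ 133.3 mL
plain yogurt: 0.5 tsp × 5/6 × 5 mL/tsp ≈ 2.1 mL
grated parmesan: 2 cup × 5/6 × 100 g/cup ≈ 166.7 g
cream cheese: 50 g × 5/6 ≈ 41.7 g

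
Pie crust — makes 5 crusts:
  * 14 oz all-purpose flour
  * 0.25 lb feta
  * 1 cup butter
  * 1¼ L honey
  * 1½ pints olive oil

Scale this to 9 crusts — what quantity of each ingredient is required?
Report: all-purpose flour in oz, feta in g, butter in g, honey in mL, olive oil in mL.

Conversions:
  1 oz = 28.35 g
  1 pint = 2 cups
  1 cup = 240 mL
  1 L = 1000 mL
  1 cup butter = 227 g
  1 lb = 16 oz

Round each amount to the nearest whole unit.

Scaling factor: 9/5 = 1.8.
all-purpose flour: 14 oz × 9/5 ≈ 25 oz
feta: 0.25 lb × 9/5 × 16 oz/lb × 28.35 g/oz ≈ 204 g
butter: 1 cup × 9/5 × 227 g/cup ≈ 409 g
honey: 1.25 L × 9/5 × 1000 mL/L = 2250 mL
olive oil: 1.5 pint × 9/5 × 2 cup/pint × 240 mL/cup = 1296 mL

all-purpose flour: 25 oz; feta: 204 g; butter: 409 g; honey: 2250 mL; olive oil: 1296 mL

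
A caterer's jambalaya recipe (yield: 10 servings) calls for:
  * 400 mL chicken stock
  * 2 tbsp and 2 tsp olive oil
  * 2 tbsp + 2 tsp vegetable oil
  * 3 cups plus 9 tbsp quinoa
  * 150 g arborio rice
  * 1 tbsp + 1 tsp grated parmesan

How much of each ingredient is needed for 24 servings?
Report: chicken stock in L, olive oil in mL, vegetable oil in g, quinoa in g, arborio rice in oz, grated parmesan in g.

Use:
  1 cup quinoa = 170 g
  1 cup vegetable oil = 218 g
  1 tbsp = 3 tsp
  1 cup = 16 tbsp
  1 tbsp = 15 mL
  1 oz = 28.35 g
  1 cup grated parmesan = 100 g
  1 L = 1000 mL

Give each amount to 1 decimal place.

Scaling factor: 24/10 = 12/5 = 2.4.
chicken stock: 400 mL × 12/5 ÷ 1000 mL/L ≈ 1.0 L
olive oil: (2 tbsp + 2 tsp = 8/3 tbsp) × 12/5 × 15 mL/tbsp = 96.0 mL
vegetable oil: (2 tbsp + 2 tsp = 8/3 tbsp) × 12/5 ÷ 16 tbsp/cup × 218 g/cup = 87.2 g
quinoa: (3 cup + 9 tbsp = 3.5625 cup) × 12/5 × 170 g/cup = 1453.5 g
arborio rice: 150 g × 12/5 ÷ 28.35 g/oz ≈ 12.7 oz
grated parmesan: (1 tbsp + 1 tsp = 4/3 tbsp) × 12/5 ÷ 16 tbsp/cup × 100 g/cup = 20.0 g

chicken stock: 1.0 L; olive oil: 96.0 mL; vegetable oil: 87.2 g; quinoa: 1453.5 g; arborio rice: 12.7 oz; grated parmesan: 20.0 g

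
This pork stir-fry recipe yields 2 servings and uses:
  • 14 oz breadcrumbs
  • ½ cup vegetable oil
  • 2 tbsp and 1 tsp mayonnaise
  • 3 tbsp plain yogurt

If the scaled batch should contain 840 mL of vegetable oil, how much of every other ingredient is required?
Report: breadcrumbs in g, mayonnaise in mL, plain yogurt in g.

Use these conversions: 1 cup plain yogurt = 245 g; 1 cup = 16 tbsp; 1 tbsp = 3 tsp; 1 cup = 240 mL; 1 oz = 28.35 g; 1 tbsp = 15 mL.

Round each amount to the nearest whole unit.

breadcrumbs: 2778 g; mayonnaise: 245 mL; plain yogurt: 322 g

The original recipe has 120 mL of vegetable oil, so the scaling factor is 840 ÷ 120 = 7.
breadcrumbs: 14 oz × 7 × 28.35 g/oz ≈ 2778 g
mayonnaise: (2 tbsp + 1 tsp = 7/3 tbsp) × 7 × 15 mL/tbsp = 245 mL
plain yogurt: 3 tbsp × 7 ÷ 16 tbsp/cup × 245 g/cup ≈ 322 g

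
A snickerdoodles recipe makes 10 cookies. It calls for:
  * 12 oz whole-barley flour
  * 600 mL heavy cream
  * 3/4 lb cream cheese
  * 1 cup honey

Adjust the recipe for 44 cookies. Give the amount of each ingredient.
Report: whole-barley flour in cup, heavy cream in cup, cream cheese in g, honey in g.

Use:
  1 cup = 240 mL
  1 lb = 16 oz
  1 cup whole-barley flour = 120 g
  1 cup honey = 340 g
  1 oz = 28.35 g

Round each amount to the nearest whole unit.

whole-barley flour: 12 cup; heavy cream: 11 cup; cream cheese: 1497 g; honey: 1496 g

Scaling factor: 44/10 = 22/5 = 4.4.
whole-barley flour: 12 oz × 22/5 × 28.35 g/oz ÷ 120 g/cup ≈ 12 cup
heavy cream: 600 mL × 22/5 ÷ 240 mL/cup = 11 cup
cream cheese: 0.75 lb × 22/5 × 16 oz/lb × 28.35 g/oz ≈ 1497 g
honey: 1 cup × 22/5 × 340 g/cup = 1496 g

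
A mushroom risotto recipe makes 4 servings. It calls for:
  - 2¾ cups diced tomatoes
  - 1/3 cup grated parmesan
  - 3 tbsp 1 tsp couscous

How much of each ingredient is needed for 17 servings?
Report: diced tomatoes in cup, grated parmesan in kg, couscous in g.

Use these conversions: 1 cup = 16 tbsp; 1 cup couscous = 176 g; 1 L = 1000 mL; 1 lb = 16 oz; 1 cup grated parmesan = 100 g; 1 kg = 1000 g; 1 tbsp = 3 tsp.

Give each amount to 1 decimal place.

diced tomatoes: 11.7 cup; grated parmesan: 0.1 kg; couscous: 155.8 g

Scaling factor: 17/4 = 4.25.
diced tomatoes: 2.75 cup × 17/4 ≈ 11.7 cup
grated parmesan: 1/3 cup × 17/4 × 100 g/cup ÷ 1000 g/kg ≈ 0.1 kg
couscous: (3 tbsp + 1 tsp = 10/3 tbsp) × 17/4 ÷ 16 tbsp/cup × 176 g/cup ≈ 155.8 g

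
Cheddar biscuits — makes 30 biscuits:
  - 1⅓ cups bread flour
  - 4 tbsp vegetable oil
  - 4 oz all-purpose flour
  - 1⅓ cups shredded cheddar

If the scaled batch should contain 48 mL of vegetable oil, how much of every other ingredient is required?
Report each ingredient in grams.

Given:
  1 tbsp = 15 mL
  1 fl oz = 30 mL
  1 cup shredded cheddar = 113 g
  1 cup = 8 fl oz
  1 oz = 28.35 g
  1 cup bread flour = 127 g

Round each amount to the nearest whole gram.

The original recipe has 60 mL of vegetable oil, so the scaling factor is 48 ÷ 60 = 4/5 = 0.8.
bread flour: 4/3 cup × 4/5 × 127 g/cup ≈ 135 g
all-purpose flour: 4 oz × 4/5 × 28.35 g/oz ≈ 91 g
shredded cheddar: 4/3 cup × 4/5 × 113 g/cup ≈ 121 g

bread flour: 135 g; all-purpose flour: 91 g; shredded cheddar: 121 g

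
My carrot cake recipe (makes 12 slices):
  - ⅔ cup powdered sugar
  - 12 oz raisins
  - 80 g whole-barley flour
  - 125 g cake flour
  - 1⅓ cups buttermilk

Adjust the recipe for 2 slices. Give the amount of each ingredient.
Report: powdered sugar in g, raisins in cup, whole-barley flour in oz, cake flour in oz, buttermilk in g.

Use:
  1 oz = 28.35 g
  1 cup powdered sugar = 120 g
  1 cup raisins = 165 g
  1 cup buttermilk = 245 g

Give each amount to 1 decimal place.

powdered sugar: 13.3 g; raisins: 0.3 cup; whole-barley flour: 0.5 oz; cake flour: 0.7 oz; buttermilk: 54.4 g

Scaling factor: 2/12 = 1/6.
powdered sugar: 2/3 cup × 1/6 × 120 g/cup ≈ 13.3 g
raisins: 12 oz × 1/6 × 28.35 g/oz ÷ 165 g/cup ≈ 0.3 cup
whole-barley flour: 80 g × 1/6 ÷ 28.35 g/oz ≈ 0.5 oz
cake flour: 125 g × 1/6 ÷ 28.35 g/oz ≈ 0.7 oz
buttermilk: 4/3 cup × 1/6 × 245 g/cup ≈ 54.4 g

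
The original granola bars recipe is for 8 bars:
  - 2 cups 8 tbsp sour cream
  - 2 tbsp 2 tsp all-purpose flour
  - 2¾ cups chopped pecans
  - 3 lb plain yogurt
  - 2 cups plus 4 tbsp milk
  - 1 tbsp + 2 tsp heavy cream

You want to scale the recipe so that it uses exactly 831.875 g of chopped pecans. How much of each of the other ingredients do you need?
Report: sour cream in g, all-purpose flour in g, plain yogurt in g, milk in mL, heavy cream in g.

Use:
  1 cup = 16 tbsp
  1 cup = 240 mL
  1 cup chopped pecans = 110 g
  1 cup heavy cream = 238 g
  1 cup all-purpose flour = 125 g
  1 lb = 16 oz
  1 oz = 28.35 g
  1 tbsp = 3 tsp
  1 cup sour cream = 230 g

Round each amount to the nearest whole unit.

sour cream: 1581 g; all-purpose flour: 57 g; plain yogurt: 3742 g; milk: 1485 mL; heavy cream: 68 g

The original recipe has 302.5 g of chopped pecans, so the scaling factor is 831.875 ÷ 302.5 = 11/4 = 2.75.
sour cream: (2 cup + 8 tbsp = 2.5 cup) × 11/4 × 230 g/cup ≈ 1581 g
all-purpose flour: (2 tbsp + 2 tsp = 8/3 tbsp) × 11/4 ÷ 16 tbsp/cup × 125 g/cup ≈ 57 g
plain yogurt: 3 lb × 11/4 × 16 oz/lb × 28.35 g/oz ≈ 3742 g
milk: (2 cup + 4 tbsp = 2.25 cup) × 11/4 × 240 mL/cup = 1485 mL
heavy cream: (1 tbsp + 2 tsp = 5/3 tbsp) × 11/4 ÷ 16 tbsp/cup × 238 g/cup ≈ 68 g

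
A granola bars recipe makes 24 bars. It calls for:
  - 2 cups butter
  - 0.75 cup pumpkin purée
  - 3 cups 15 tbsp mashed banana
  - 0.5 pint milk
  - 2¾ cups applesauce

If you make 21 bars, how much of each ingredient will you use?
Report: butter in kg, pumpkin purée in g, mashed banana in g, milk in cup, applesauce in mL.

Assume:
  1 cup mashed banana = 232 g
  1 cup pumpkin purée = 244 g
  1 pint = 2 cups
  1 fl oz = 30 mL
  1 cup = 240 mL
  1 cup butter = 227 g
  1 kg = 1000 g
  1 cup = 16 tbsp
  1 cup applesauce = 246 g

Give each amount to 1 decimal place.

Scaling factor: 21/24 = 7/8 = 0.875.
butter: 2 cup × 7/8 × 227 g/cup ÷ 1000 g/kg ≈ 0.4 kg
pumpkin purée: 0.75 cup × 7/8 × 244 g/cup ≈ 160.1 g
mashed banana: (3 cup + 15 tbsp = 3.9375 cup) × 7/8 × 232 g/cup ≈ 799.3 g
milk: 0.5 pint × 7/8 × 2 cup/pint ≈ 0.9 cup
applesauce: 2.75 cup × 7/8 × 240 mL/cup = 577.5 mL

butter: 0.4 kg; pumpkin purée: 160.1 g; mashed banana: 799.3 g; milk: 0.9 cup; applesauce: 577.5 mL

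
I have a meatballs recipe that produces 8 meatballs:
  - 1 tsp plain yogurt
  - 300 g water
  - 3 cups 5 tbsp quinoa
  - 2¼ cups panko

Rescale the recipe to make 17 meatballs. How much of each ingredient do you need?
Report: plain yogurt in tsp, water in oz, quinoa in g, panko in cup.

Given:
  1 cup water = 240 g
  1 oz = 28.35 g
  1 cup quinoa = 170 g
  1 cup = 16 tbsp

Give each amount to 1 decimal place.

plain yogurt: 2.1 tsp; water: 22.5 oz; quinoa: 1196.6 g; panko: 4.8 cup

Scaling factor: 17/8 = 2.125.
plain yogurt: 1 tsp × 17/8 ≈ 2.1 tsp
water: 300 g × 17/8 ÷ 28.35 g/oz ≈ 22.5 oz
quinoa: (3 cup + 5 tbsp = 3.3125 cup) × 17/8 × 170 g/cup ≈ 1196.6 g
panko: 2.25 cup × 17/8 ≈ 4.8 cup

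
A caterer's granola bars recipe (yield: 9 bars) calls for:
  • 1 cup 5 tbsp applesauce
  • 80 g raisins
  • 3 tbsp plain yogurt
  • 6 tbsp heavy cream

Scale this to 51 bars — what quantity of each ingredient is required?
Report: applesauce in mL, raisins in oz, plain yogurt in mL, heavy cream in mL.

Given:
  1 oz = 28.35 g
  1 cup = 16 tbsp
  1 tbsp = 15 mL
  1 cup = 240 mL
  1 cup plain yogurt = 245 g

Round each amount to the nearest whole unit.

Scaling factor: 51/9 = 17/3.
applesauce: (1 cup + 5 tbsp = 1.3125 cup) × 17/3 × 240 mL/cup = 1785 mL
raisins: 80 g × 17/3 ÷ 28.35 g/oz ≈ 16 oz
plain yogurt: 3 tbsp × 17/3 × 15 mL/tbsp = 255 mL
heavy cream: 6 tbsp × 17/3 × 15 mL/tbsp = 510 mL

applesauce: 1785 mL; raisins: 16 oz; plain yogurt: 255 mL; heavy cream: 510 mL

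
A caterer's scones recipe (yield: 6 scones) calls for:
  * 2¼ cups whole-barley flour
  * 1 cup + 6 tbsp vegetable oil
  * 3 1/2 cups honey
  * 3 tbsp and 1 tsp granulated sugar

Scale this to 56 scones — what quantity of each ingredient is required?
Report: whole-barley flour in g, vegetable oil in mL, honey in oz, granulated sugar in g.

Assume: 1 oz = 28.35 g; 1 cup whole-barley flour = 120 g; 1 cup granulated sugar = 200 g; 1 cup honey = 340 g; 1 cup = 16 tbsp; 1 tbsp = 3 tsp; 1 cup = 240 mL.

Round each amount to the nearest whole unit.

Scaling factor: 56/6 = 28/3.
whole-barley flour: 2.25 cup × 28/3 × 120 g/cup = 2520 g
vegetable oil: (1 cup + 6 tbsp = 1.375 cup) × 28/3 × 240 mL/cup = 3080 mL
honey: 3.5 cup × 28/3 × 340 g/cup ÷ 28.35 g/oz ≈ 392 oz
granulated sugar: (3 tbsp + 1 tsp = 10/3 tbsp) × 28/3 ÷ 16 tbsp/cup × 200 g/cup ≈ 389 g

whole-barley flour: 2520 g; vegetable oil: 3080 mL; honey: 392 oz; granulated sugar: 389 g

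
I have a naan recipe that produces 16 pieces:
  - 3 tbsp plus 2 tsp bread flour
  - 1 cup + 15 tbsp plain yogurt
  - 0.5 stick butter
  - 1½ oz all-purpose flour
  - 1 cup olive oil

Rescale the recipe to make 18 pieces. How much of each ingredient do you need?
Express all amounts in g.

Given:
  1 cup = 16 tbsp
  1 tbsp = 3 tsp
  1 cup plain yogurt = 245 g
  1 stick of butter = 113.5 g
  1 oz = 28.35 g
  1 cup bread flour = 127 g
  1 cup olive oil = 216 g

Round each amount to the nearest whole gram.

bread flour: 33 g; plain yogurt: 534 g; butter: 64 g; all-purpose flour: 48 g; olive oil: 243 g

Scaling factor: 18/16 = 9/8 = 1.125.
bread flour: (3 tbsp + 2 tsp = 11/3 tbsp) × 9/8 ÷ 16 tbsp/cup × 127 g/cup ≈ 33 g
plain yogurt: (1 cup + 15 tbsp = 1.9375 cup) × 9/8 × 245 g/cup ≈ 534 g
butter: 0.5 stick × 9/8 × 113.5 g/stick ≈ 64 g
all-purpose flour: 1.5 oz × 9/8 × 28.35 g/oz ≈ 48 g
olive oil: 1 cup × 9/8 × 216 g/cup = 243 g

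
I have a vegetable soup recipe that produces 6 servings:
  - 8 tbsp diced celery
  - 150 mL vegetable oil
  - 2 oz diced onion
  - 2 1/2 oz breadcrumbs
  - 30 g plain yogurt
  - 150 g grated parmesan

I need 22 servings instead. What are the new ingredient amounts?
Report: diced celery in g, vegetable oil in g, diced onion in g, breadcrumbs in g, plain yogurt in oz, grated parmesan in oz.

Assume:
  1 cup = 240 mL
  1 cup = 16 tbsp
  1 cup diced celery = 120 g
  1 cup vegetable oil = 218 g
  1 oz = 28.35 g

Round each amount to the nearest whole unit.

diced celery: 220 g; vegetable oil: 500 g; diced onion: 208 g; breadcrumbs: 260 g; plain yogurt: 4 oz; grated parmesan: 19 oz

Scaling factor: 22/6 = 11/3.
diced celery: 8 tbsp × 11/3 ÷ 16 tbsp/cup × 120 g/cup = 220 g
vegetable oil: 150 mL × 11/3 ÷ 240 mL/cup × 218 g/cup ≈ 500 g
diced onion: 2 oz × 11/3 × 28.35 g/oz ≈ 208 g
breadcrumbs: 2.5 oz × 11/3 × 28.35 g/oz ≈ 260 g
plain yogurt: 30 g × 11/3 ÷ 28.35 g/oz ≈ 4 oz
grated parmesan: 150 g × 11/3 ÷ 28.35 g/oz ≈ 19 oz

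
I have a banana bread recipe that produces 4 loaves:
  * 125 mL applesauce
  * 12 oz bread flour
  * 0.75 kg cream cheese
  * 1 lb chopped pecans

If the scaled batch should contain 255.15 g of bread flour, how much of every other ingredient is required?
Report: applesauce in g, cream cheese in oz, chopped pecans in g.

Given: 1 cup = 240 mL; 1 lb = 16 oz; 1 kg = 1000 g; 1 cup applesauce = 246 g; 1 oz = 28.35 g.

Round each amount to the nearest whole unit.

The original recipe has 340.2 g of bread flour, so the scaling factor is 255.15 ÷ 340.2 = 3/4 = 0.75.
applesauce: 125 mL × 3/4 ÷ 240 mL/cup × 246 g/cup ≈ 96 g
cream cheese: 0.75 kg × 3/4 × 1000 g/kg ÷ 28.35 g/oz ≈ 20 oz
chopped pecans: 1 lb × 3/4 × 16 oz/lb × 28.35 g/oz ≈ 340 g

applesauce: 96 g; cream cheese: 20 oz; chopped pecans: 340 g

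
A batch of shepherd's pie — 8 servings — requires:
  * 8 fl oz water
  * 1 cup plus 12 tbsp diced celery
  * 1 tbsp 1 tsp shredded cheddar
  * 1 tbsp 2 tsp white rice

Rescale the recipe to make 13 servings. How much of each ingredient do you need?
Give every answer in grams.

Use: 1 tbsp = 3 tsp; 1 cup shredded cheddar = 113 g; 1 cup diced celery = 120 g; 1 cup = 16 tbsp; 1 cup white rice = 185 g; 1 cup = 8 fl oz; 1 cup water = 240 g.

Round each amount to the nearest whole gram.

water: 390 g; diced celery: 341 g; shredded cheddar: 15 g; white rice: 31 g

Scaling factor: 13/8 = 1.625.
water: 8 fl oz × 13/8 ÷ 8 fl oz/cup × 240 g/cup = 390 g
diced celery: (1 cup + 12 tbsp = 1.75 cup) × 13/8 × 120 g/cup ≈ 341 g
shredded cheddar: (1 tbsp + 1 tsp = 4/3 tbsp) × 13/8 ÷ 16 tbsp/cup × 113 g/cup ≈ 15 g
white rice: (1 tbsp + 2 tsp = 5/3 tbsp) × 13/8 ÷ 16 tbsp/cup × 185 g/cup ≈ 31 g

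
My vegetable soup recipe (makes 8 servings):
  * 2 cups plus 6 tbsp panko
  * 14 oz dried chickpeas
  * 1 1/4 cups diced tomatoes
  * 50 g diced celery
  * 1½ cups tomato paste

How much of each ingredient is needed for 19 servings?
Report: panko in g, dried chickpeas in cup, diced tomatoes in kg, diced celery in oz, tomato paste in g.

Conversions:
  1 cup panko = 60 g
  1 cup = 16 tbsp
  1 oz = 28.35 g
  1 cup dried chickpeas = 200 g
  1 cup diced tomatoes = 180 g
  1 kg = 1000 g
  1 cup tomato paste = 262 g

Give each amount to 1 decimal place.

panko: 338.4 g; dried chickpeas: 4.7 cup; diced tomatoes: 0.5 kg; diced celery: 4.2 oz; tomato paste: 933.4 g

Scaling factor: 19/8 = 2.375.
panko: (2 cup + 6 tbsp = 2.375 cup) × 19/8 × 60 g/cup ≈ 338.4 g
dried chickpeas: 14 oz × 19/8 × 28.35 g/oz ÷ 200 g/cup ≈ 4.7 cup
diced tomatoes: 1.25 cup × 19/8 × 180 g/cup ÷ 1000 g/kg ≈ 0.5 kg
diced celery: 50 g × 19/8 ÷ 28.35 g/oz ≈ 4.2 oz
tomato paste: 1.5 cup × 19/8 × 262 g/cup ≈ 933.4 g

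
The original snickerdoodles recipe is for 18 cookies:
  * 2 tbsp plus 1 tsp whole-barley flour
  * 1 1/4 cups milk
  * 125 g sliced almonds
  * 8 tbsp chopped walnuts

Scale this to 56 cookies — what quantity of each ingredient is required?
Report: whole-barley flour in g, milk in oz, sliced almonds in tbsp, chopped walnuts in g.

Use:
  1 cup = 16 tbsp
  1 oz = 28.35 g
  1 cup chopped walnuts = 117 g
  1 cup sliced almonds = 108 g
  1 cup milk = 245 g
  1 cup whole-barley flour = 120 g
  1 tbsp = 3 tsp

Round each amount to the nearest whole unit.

Scaling factor: 56/18 = 28/9.
whole-barley flour: (2 tbsp + 1 tsp = 7/3 tbsp) × 28/9 ÷ 16 tbsp/cup × 120 g/cup ≈ 54 g
milk: 1.25 cup × 28/9 × 245 g/cup ÷ 28.35 g/oz ≈ 34 oz
sliced almonds: 125 g × 28/9 ÷ 108 g/cup × 16 tbsp/cup ≈ 58 tbsp
chopped walnuts: 8 tbsp × 28/9 ÷ 16 tbsp/cup × 117 g/cup = 182 g

whole-barley flour: 54 g; milk: 34 oz; sliced almonds: 58 tbsp; chopped walnuts: 182 g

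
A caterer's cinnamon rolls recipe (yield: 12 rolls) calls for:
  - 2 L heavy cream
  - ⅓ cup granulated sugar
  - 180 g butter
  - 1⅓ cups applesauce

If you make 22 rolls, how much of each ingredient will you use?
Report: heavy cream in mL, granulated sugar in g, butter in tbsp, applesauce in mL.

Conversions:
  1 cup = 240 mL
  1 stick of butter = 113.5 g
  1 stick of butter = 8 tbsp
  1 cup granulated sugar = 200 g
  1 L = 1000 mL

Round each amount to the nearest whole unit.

Scaling factor: 22/12 = 11/6.
heavy cream: 2 L × 11/6 × 1000 mL/L ≈ 3667 mL
granulated sugar: 1/3 cup × 11/6 × 200 g/cup ≈ 122 g
butter: 180 g × 11/6 ÷ 113.5 g/stick × 8 tbsp/stick ≈ 23 tbsp
applesauce: 4/3 cup × 11/6 × 240 mL/cup ≈ 587 mL

heavy cream: 3667 mL; granulated sugar: 122 g; butter: 23 tbsp; applesauce: 587 mL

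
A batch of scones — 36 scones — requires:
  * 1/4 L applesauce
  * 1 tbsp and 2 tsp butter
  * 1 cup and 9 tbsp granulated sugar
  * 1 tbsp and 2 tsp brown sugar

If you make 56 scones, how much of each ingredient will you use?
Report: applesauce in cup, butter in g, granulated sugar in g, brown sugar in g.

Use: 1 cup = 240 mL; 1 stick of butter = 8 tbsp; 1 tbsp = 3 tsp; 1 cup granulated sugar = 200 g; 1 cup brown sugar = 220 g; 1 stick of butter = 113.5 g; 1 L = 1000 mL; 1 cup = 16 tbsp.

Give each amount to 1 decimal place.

Scaling factor: 56/36 = 14/9.
applesauce: 0.25 L × 14/9 × 1000 mL/L ÷ 240 mL/cup ≈ 1.6 cup
butter: (1 tbsp + 2 tsp = 5/3 tbsp) × 14/9 ÷ 8 tbsp/stick × 113.5 g/stick ≈ 36.8 g
granulated sugar: (1 cup + 9 tbsp = 1.5625 cup) × 14/9 × 200 g/cup ≈ 486.1 g
brown sugar: (1 tbsp + 2 tsp = 5/3 tbsp) × 14/9 ÷ 16 tbsp/cup × 220 g/cup ≈ 35.6 g

applesauce: 1.6 cup; butter: 36.8 g; granulated sugar: 486.1 g; brown sugar: 35.6 g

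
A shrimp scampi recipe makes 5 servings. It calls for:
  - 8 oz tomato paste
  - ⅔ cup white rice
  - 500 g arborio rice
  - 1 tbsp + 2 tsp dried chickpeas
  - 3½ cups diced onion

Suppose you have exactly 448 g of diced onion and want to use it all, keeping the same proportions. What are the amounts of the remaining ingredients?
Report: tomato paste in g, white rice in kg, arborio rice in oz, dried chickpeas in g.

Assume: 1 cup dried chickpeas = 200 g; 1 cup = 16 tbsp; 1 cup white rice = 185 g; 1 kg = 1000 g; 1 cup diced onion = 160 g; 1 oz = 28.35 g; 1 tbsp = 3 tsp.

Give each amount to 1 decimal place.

The original recipe has 560 g of diced onion, so the scaling factor is 448 ÷ 560 = 4/5 = 0.8.
tomato paste: 8 oz × 4/5 × 28.35 g/oz ≈ 181.4 g
white rice: 2/3 cup × 4/5 × 185 g/cup ÷ 1000 g/kg ≈ 0.1 kg
arborio rice: 500 g × 4/5 ÷ 28.35 g/oz ≈ 14.1 oz
dried chickpeas: (1 tbsp + 2 tsp = 5/3 tbsp) × 4/5 ÷ 16 tbsp/cup × 200 g/cup ≈ 16.7 g

tomato paste: 181.4 g; white rice: 0.1 kg; arborio rice: 14.1 oz; dried chickpeas: 16.7 g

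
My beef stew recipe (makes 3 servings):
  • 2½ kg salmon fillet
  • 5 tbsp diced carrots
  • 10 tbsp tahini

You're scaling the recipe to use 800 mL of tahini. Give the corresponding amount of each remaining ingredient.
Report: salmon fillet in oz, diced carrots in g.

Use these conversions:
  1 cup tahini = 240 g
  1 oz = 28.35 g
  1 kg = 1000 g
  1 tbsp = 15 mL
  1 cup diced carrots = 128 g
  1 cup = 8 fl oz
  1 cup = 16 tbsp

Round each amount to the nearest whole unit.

salmon fillet: 470 oz; diced carrots: 213 g

The original recipe has 150 mL of tahini, so the scaling factor is 800 ÷ 150 = 16/3.
salmon fillet: 2.5 kg × 16/3 × 1000 g/kg ÷ 28.35 g/oz ≈ 470 oz
diced carrots: 5 tbsp × 16/3 ÷ 16 tbsp/cup × 128 g/cup ≈ 213 g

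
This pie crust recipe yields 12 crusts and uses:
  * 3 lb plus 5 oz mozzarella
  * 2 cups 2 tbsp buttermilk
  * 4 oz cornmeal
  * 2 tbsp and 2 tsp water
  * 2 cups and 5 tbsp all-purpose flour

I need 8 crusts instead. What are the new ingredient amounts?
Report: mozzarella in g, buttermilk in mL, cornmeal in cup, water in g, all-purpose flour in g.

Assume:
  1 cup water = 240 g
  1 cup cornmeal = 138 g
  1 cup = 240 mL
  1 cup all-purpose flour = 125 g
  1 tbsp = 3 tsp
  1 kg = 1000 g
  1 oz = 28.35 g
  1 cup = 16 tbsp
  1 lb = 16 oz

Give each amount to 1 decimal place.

Scaling factor: 8/12 = 2/3.
mozzarella: (3 lb + 5 oz = 3.3125 lb) × 2/3 × 16 oz/lb × 28.35 g/oz = 1001.7 g
buttermilk: (2 cup + 2 tbsp = 2.125 cup) × 2/3 × 240 mL/cup = 340.0 mL
cornmeal: 4 oz × 2/3 × 28.35 g/oz ÷ 138 g/cup ≈ 0.5 cup
water: (2 tbsp + 2 tsp = 8/3 tbsp) × 2/3 ÷ 16 tbsp/cup × 240 g/cup ≈ 26.7 g
all-purpose flour: (2 cup + 5 tbsp = 2.3125 cup) × 2/3 × 125 g/cup ≈ 192.7 g

mozzarella: 1001.7 g; buttermilk: 340.0 mL; cornmeal: 0.5 cup; water: 26.7 g; all-purpose flour: 192.7 g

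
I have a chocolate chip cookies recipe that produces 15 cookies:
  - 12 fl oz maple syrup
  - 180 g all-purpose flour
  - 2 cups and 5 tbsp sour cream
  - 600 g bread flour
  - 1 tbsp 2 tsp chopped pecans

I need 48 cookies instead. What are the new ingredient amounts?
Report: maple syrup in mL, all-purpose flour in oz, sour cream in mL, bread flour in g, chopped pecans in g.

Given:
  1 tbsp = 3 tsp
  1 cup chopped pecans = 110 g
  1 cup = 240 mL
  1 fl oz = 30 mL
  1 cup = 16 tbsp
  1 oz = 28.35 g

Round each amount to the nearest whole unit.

Scaling factor: 48/15 = 16/5 = 3.2.
maple syrup: 12 fl oz × 16/5 × 30 mL/fl oz = 1152 mL
all-purpose flour: 180 g × 16/5 ÷ 28.35 g/oz ≈ 20 oz
sour cream: (2 cup + 5 tbsp = 2.3125 cup) × 16/5 × 240 mL/cup = 1776 mL
bread flour: 600 g × 16/5 = 1920 g
chopped pecans: (1 tbsp + 2 tsp = 5/3 tbsp) × 16/5 ÷ 16 tbsp/cup × 110 g/cup ≈ 37 g

maple syrup: 1152 mL; all-purpose flour: 20 oz; sour cream: 1776 mL; bread flour: 1920 g; chopped pecans: 37 g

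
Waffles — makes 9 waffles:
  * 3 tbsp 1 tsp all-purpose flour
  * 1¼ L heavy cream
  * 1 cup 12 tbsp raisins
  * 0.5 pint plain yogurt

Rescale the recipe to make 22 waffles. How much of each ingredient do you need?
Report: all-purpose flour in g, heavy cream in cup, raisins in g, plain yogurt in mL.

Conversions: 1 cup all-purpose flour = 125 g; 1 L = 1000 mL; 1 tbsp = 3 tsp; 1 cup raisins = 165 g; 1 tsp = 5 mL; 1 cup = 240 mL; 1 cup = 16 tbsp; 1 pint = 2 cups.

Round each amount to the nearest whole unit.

Scaling factor: 22/9.
all-purpose flour: (3 tbsp + 1 tsp = 10/3 tbsp) × 22/9 ÷ 16 tbsp/cup × 125 g/cup ≈ 64 g
heavy cream: 1.25 L × 22/9 × 1000 mL/L ÷ 240 mL/cup ≈ 13 cup
raisins: (1 cup + 12 tbsp = 1.75 cup) × 22/9 × 165 g/cup ≈ 706 g
plain yogurt: 0.5 pint × 22/9 × 2 cup/pint × 240 mL/cup ≈ 587 mL

all-purpose flour: 64 g; heavy cream: 13 cup; raisins: 706 g; plain yogurt: 587 mL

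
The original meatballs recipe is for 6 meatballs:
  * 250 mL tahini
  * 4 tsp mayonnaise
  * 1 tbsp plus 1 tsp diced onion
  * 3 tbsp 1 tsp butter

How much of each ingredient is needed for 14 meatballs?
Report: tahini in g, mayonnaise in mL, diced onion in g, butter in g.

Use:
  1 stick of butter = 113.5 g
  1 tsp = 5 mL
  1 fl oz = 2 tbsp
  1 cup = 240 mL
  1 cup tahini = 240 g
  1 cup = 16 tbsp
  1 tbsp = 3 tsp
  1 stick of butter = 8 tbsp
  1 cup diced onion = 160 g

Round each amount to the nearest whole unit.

tahini: 583 g; mayonnaise: 47 mL; diced onion: 31 g; butter: 110 g

Scaling factor: 14/6 = 7/3.
tahini: 250 mL × 7/3 ÷ 240 mL/cup × 240 g/cup ≈ 583 g
mayonnaise: 4 tsp × 7/3 × 5 mL/tsp ≈ 47 mL
diced onion: (1 tbsp + 1 tsp = 4/3 tbsp) × 7/3 ÷ 16 tbsp/cup × 160 g/cup ≈ 31 g
butter: (3 tbsp + 1 tsp = 10/3 tbsp) × 7/3 ÷ 8 tbsp/stick × 113.5 g/stick ≈ 110 g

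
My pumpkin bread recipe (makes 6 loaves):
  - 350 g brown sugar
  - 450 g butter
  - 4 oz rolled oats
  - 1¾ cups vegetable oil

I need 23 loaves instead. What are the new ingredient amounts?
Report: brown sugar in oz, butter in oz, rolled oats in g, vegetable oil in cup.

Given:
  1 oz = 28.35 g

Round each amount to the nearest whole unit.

Scaling factor: 23/6.
brown sugar: 350 g × 23/6 ÷ 28.35 g/oz ≈ 47 oz
butter: 450 g × 23/6 ÷ 28.35 g/oz ≈ 61 oz
rolled oats: 4 oz × 23/6 × 28.35 g/oz ≈ 435 g
vegetable oil: 1.75 cup × 23/6 ≈ 7 cup

brown sugar: 47 oz; butter: 61 oz; rolled oats: 435 g; vegetable oil: 7 cup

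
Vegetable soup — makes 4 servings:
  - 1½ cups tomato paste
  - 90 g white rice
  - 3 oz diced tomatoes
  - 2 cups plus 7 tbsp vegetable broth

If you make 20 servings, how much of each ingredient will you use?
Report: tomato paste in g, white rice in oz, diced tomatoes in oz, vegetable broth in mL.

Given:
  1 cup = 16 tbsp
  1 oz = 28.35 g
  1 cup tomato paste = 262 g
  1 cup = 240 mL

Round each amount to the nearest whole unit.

Scaling factor: 20/4 = 5.
tomato paste: 1.5 cup × 5 × 262 g/cup = 1965 g
white rice: 90 g × 5 ÷ 28.35 g/oz ≈ 16 oz
diced tomatoes: 3 oz × 5 = 15 oz
vegetable broth: (2 cup + 7 tbsp = 2.4375 cup) × 5 × 240 mL/cup = 2925 mL

tomato paste: 1965 g; white rice: 16 oz; diced tomatoes: 15 oz; vegetable broth: 2925 mL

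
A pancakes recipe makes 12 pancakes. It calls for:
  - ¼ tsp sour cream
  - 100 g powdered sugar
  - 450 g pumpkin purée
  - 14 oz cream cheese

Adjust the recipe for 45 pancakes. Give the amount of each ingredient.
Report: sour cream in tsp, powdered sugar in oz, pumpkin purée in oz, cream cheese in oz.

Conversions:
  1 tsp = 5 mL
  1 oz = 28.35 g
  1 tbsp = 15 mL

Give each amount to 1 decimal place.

Scaling factor: 45/12 = 15/4 = 3.75.
sour cream: 0.25 tsp × 15/4 ≈ 0.9 tsp
powdered sugar: 100 g × 15/4 ÷ 28.35 g/oz ≈ 13.2 oz
pumpkin purée: 450 g × 15/4 ÷ 28.35 g/oz ≈ 59.5 oz
cream cheese: 14 oz × 15/4 = 52.5 oz

sour cream: 0.9 tsp; powdered sugar: 13.2 oz; pumpkin purée: 59.5 oz; cream cheese: 52.5 oz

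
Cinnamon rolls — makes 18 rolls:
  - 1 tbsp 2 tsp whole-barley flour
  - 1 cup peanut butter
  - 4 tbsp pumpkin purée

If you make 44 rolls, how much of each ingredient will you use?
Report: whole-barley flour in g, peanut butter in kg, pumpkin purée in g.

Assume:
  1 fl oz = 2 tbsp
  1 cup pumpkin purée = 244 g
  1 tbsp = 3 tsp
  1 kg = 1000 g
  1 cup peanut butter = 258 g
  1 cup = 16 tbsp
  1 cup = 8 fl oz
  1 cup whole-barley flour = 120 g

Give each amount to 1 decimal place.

Scaling factor: 44/18 = 22/9.
whole-barley flour: (1 tbsp + 2 tsp = 5/3 tbsp) × 22/9 ÷ 16 tbsp/cup × 120 g/cup ≈ 30.6 g
peanut butter: 1 cup × 22/9 × 258 g/cup ÷ 1000 g/kg ≈ 0.6 kg
pumpkin purée: 4 tbsp × 22/9 ÷ 16 tbsp/cup × 244 g/cup ≈ 149.1 g

whole-barley flour: 30.6 g; peanut butter: 0.6 kg; pumpkin purée: 149.1 g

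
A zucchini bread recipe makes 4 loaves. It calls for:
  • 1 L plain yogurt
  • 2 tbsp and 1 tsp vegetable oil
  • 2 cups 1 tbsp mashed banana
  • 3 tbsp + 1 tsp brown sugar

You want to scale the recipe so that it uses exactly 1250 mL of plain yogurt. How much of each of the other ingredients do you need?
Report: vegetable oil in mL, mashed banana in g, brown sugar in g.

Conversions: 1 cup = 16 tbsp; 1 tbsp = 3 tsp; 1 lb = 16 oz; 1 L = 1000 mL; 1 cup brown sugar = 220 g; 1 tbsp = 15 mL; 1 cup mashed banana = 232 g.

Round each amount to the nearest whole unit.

vegetable oil: 44 mL; mashed banana: 598 g; brown sugar: 57 g

The original recipe has 1000 mL of plain yogurt, so the scaling factor is 1250 ÷ 1000 = 5/4 = 1.25.
vegetable oil: (2 tbsp + 1 tsp = 7/3 tbsp) × 5/4 × 15 mL/tbsp ≈ 44 mL
mashed banana: (2 cup + 1 tbsp = 2.0625 cup) × 5/4 × 232 g/cup ≈ 598 g
brown sugar: (3 tbsp + 1 tsp = 10/3 tbsp) × 5/4 ÷ 16 tbsp/cup × 220 g/cup ≈ 57 g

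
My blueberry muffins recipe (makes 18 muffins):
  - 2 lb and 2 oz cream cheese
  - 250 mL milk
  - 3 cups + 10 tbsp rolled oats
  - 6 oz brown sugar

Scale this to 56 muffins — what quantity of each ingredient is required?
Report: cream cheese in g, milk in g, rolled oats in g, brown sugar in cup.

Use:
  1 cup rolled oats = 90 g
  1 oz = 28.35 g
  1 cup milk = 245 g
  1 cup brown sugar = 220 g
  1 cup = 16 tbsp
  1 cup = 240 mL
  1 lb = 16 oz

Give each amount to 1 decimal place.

Scaling factor: 56/18 = 28/9.
cream cheese: (2 lb + 2 oz = 2.125 lb) × 28/9 × 16 oz/lb × 28.35 g/oz = 2998.8 g
milk: 250 mL × 28/9 ÷ 240 mL/cup × 245 g/cup ≈ 794.0 g
rolled oats: (3 cup + 10 tbsp = 3.625 cup) × 28/9 × 90 g/cup = 1015.0 g
brown sugar: 6 oz × 28/9 × 28.35 g/oz ÷ 220 g/cup ≈ 2.4 cup

cream cheese: 2998.8 g; milk: 794.0 g; rolled oats: 1015.0 g; brown sugar: 2.4 cup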